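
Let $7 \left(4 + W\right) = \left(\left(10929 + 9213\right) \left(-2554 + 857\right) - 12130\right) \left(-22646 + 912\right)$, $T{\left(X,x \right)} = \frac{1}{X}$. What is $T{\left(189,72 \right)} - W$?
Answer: $- \frac{2866446986045}{27} \approx -1.0616 \cdot 10^{11}$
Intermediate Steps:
$W = \frac{743152922308}{7}$ ($W = -4 + \frac{\left(\left(10929 + 9213\right) \left(-2554 + 857\right) - 12130\right) \left(-22646 + 912\right)}{7} = -4 + \frac{\left(20142 \left(-1697\right) - 12130\right) \left(-21734\right)}{7} = -4 + \frac{\left(-34180974 - 12130\right) \left(-21734\right)}{7} = -4 + \frac{\left(-34193104\right) \left(-21734\right)}{7} = -4 + \frac{1}{7} \cdot 743152922336 = -4 + \frac{743152922336}{7} = \frac{743152922308}{7} \approx 1.0616 \cdot 10^{11}$)
$T{\left(189,72 \right)} - W = \frac{1}{189} - \frac{743152922308}{7} = - \frac{2866446986045}{27}$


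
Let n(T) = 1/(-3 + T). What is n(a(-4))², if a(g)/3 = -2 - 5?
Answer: 1/576 ≈ 0.0017361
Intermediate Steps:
a(g) = -21 (a(g) = 3*(-2 - 5) = 3*(-7) = -21)
n(a(-4))² = (1/(-3 - 21))² = (1/(-24))² = (-1/24)² = 1/576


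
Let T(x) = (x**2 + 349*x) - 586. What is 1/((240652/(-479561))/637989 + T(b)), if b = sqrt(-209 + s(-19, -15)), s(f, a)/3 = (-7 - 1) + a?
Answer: -40438761215258553558282366/1619758384840079678402632072931 - 32669276970548715432011109*I*sqrt(278)/3239516769680159356805264145862 ≈ -2.4966e-5 - 0.00016814*I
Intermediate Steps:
s(f, a) = -24 + 3*a (s(f, a) = 3*((-7 - 1) + a) = 3*(-8 + a) = -24 + 3*a)
b = I*sqrt(278) (b = sqrt(-209 + (-24 + 3*(-15))) = sqrt(-209 + (-24 - 45)) = sqrt(-209 - 69) = sqrt(-278) = I*sqrt(278) ≈ 16.673*I)
T(x) = -586 + x**2 + 349*x
1/((240652/(-479561))/637989 + T(b)) = 1/((240652/(-479561))/637989 + (-586 + (I*sqrt(278))**2 + 349*(I*sqrt(278)))) = 1/((240652*(-1/479561))*(1/637989) + (-586 - 278 + 349*I*sqrt(278))) = 1/(-240652/479561*1/637989 + (-864 + 349*I*sqrt(278))) = 1/(-240652/305954642829 + (-864 + 349*I*sqrt(278))) = 1/(-264344811644908/305954642829 + 349*I*sqrt(278))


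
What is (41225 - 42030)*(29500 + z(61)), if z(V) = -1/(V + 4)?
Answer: -308717339/13 ≈ -2.3747e+7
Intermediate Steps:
z(V) = -1/(4 + V)
(41225 - 42030)*(29500 + z(61)) = (41225 - 42030)*(29500 - 1/(4 + 61)) = -805*(29500 - 1/65) = -805*1917499/65 = -308717339/13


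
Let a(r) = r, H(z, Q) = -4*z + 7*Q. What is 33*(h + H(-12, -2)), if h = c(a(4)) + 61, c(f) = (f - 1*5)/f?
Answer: 12507/4 ≈ 3126.8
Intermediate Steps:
c(f) = (-5 + f)/f (c(f) = (f - 5)/f = (-5 + f)/f)
h = 243/4 (h = (-5 + 4)/4 + 61 = (¼)*(-1) + 61 = -¼ + 61 = 243/4 ≈ 60.750)
33*(h + H(-12, -2)) = 33*(243/4 + (-4*(-12) + 7*(-2))) = 33*(243/4 + (48 - 14)) = 33*(243/4 + 34) = 33*(379/4) = 12507/4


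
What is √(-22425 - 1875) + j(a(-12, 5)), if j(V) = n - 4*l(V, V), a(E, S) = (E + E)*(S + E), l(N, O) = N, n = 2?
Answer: -670 + 90*I*√3 ≈ -670.0 + 155.88*I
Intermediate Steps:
a(E, S) = 2*E*(E + S) (a(E, S) = (2*E)*(E + S) = 2*E*(E + S))
j(V) = 2 - 4*V
√(-22425 - 1875) + j(a(-12, 5)) = √(-22425 - 1875) + (2 - 8*(-12)*(-12 + 5)) = √(-24300) + (2 - 8*(-12)*(-7)) = 90*I*√3 + (2 - 4*168) = 90*I*√3 + (2 - 672) = 90*I*√3 - 670 = -670 + 90*I*√3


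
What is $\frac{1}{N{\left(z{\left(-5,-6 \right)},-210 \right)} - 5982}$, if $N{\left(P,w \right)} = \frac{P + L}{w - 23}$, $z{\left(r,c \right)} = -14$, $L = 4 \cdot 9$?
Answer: $- \frac{233}{1393828} \approx -0.00016717$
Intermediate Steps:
$L = 36$
$N{\left(P,w \right)} = \frac{36 + P}{-23 + w}$ ($N{\left(P,w \right)} = \frac{P + 36}{w - 23} = \frac{36 + P}{-23 + w}$)
$\frac{1}{N{\left(z{\left(-5,-6 \right)},-210 \right)} - 5982} = \frac{1}{\frac{36 - 14}{-23 - 210} - 5982} = \frac{1}{\frac{1}{-233} \cdot 22 - 5982} = \frac{1}{\left(- \frac{1}{233}\right) 22 - 5982} = \frac{1}{- \frac{22}{233} - 5982} = \frac{1}{- \frac{1393828}{233}} = - \frac{233}{1393828}$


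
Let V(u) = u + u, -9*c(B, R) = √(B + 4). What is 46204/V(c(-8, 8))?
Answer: 103959*I ≈ 1.0396e+5*I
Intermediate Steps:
c(B, R) = -√(4 + B)/9 (c(B, R) = -√(B + 4)/9 = -√(4 + B)/9)
V(u) = 2*u
46204/V(c(-8, 8)) = 46204/((2*(-√(4 - 8)/9))) = 46204/((2*(-2*I/9))) = 46204/((-4*I/9)) = 46204*(9*I/4) = 103959*I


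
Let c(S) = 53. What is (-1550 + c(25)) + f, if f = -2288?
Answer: -3785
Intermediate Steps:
(-1550 + c(25)) + f = (-1550 + 53) - 2288 = -1497 - 2288 = -3785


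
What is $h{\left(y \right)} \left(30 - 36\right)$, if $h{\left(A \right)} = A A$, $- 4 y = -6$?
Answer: $- \frac{27}{2} \approx -13.5$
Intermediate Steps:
$y = \frac{3}{2}$ ($y = \left(- \frac{1}{4}\right) \left(-6\right) = \frac{3}{2} \approx 1.5$)
$h{\left(A \right)} = A^{2}$
$h{\left(y \right)} \left(30 - 36\right) = \left(\frac{3}{2}\right)^{2} \left(30 - 36\right) = \frac{9}{4} \left(-6\right) = - \frac{27}{2}$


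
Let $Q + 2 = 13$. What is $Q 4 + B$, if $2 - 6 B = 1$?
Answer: $\frac{265}{6} \approx 44.167$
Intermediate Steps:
$B = \frac{1}{6}$ ($B = \frac{1}{3} - \frac{1}{6} = \frac{1}{6} \approx 0.16667$)
$Q = 11$ ($Q = -2 + 13 = 11$)
$Q 4 + B = 11 \cdot 4 + \frac{1}{6} = 44 + \frac{1}{6} = \frac{265}{6}$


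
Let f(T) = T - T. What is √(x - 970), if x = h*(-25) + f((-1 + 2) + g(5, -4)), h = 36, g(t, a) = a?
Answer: I*√1870 ≈ 43.243*I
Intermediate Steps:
f(T) = 0
x = -900 (x = 36*(-25) + 0 = -900 + 0 = -900)
√(x - 970) = √(-900 - 970) = √(-1870) = I*√1870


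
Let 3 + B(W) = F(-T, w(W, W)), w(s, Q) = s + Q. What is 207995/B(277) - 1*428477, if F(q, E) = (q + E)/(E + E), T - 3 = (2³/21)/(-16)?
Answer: -11916365825/23293 ≈ -5.1159e+5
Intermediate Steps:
w(s, Q) = Q + s
T = 125/42 (T = 3 + (2³/21)/(-16) = 3 + (8*(1/21))*(-1/16) = 3 + (8/21)*(-1/16) = 3 - 1/42 = 125/42 ≈ 2.9762)
F(q, E) = (E + q)/(2*E) (F(q, E) = (E + q)/((2*E)) = (E + q)*(1/(2*E)) = (E + q)/(2*E))
B(W) = -3 + (-125/42 + 2*W)/(4*W) (B(W) = -3 + ((W + W) - 1*125/42)/(2*(W + W)) = -3 + (2*W - 125/42)/(2*((2*W))) = -3 + (1/(2*W))*(-125/42 + 2*W)/2 = -3 + (-125/42 + 2*W)/(4*W))
207995/B(277) - 1*428477 = 207995/(((5/168)*(-25 - 84*277)/277)) - 1*428477 = 207995/(((5/168)*(1/277)*(-25 - 23268))) - 428477 = 207995/(((5/168)*(1/277)*(-23293))) - 428477 = 207995/(-116465/46536) - 428477 = 207995*(-46536/116465) - 428477 = -1935851064/23293 - 428477 = -11916365825/23293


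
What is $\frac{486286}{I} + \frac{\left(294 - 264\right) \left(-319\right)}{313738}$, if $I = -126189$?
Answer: $- \frac{76887012899}{19795142241} \approx -3.8841$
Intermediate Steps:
$\frac{486286}{I} + \frac{\left(294 - 264\right) \left(-319\right)}{313738} = \frac{486286}{-126189} + \frac{\left(294 - 264\right) \left(-319\right)}{313738} = 486286 \left(- \frac{1}{126189}\right) + 30 \left(-319\right) \frac{1}{313738} = - \frac{486286}{126189} - \frac{4785}{156869} = - \frac{76887012899}{19795142241}$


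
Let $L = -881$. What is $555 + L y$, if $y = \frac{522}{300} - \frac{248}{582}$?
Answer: $- \frac{8766827}{14550} \approx -602.53$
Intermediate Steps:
$y = \frac{19117}{14550}$ ($y = 522 \cdot \frac{1}{300} - \frac{124}{291} = \frac{87}{50} - \frac{124}{291} = \frac{19117}{14550} \approx 1.3139$)
$555 + L y = 555 - \frac{16842077}{14550} = - \frac{8766827}{14550}$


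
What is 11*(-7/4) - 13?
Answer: -129/4 ≈ -32.250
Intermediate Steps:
11*(-7/4) - 13 = -77/4 - 13 = -129/4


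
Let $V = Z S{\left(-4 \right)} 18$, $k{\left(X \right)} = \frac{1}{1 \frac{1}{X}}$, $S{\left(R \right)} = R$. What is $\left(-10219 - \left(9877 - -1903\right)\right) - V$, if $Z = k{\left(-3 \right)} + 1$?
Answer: $-22143$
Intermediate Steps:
$k{\left(X \right)} = X$ ($k{\left(X \right)} = \frac{1}{\frac{1}{X}} = X$)
$Z = -2$ ($Z = -3 + 1 = -2$)
$V = 144$ ($V = \left(-2\right) \left(-4\right) 18 = 8 \cdot 18 = 144$)
$\left(-10219 - \left(9877 - -1903\right)\right) - V = \left(-10219 - \left(9877 - -1903\right)\right) - 144 = \left(-10219 - \left(9877 + 1903\right)\right) - 144 = \left(-10219 - 11780\right) - 144 = -21999 - 144 = -22143$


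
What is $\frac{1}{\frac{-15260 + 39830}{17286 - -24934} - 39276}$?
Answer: $- \frac{4222}{165820815} \approx -2.5461 \cdot 10^{-5}$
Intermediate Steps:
$\frac{1}{\frac{-15260 + 39830}{17286 - -24934} - 39276} = \frac{1}{\frac{24570}{17286 + 24934} - 39276} = \frac{1}{\frac{24570}{42220} - 39276} = \frac{1}{24570 \cdot \frac{1}{42220} - 39276} = \frac{1}{\frac{2457}{4222} - 39276} = \frac{1}{- \frac{165820815}{4222}} = - \frac{4222}{165820815}$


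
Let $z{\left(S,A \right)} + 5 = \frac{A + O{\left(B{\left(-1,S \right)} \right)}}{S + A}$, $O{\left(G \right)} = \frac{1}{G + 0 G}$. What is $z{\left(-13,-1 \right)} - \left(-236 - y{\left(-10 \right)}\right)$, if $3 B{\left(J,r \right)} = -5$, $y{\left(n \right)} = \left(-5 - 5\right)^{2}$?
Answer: $\frac{11589}{35} \approx 331.11$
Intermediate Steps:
$y{\left(n \right)} = 100$ ($y{\left(n \right)} = \left(-10\right)^{2} = 100$)
$B{\left(J,r \right)} = - \frac{5}{3}$ ($B{\left(J,r \right)} = \frac{1}{3} \left(-5\right) = - \frac{5}{3}$)
$O{\left(G \right)} = \frac{1}{G}$ ($O{\left(G \right)} = \frac{1}{G + 0} = \frac{1}{G}$)
$z{\left(S,A \right)} = -5 + \frac{- \frac{3}{5} + A}{A + S}$ ($z{\left(S,A \right)} = -5 + \frac{A + \frac{1}{- \frac{5}{3}}}{S + A} = -5 + \frac{A - \frac{3}{5}}{A + S} = -5 + \frac{- \frac{3}{5} + A}{A + S}$)
$z{\left(-13,-1 \right)} - \left(-236 - y{\left(-10 \right)}\right) = \frac{- \frac{3}{5} - -65 - -4}{-1 - 13} - \left(-236 - 100\right) = \frac{- \frac{3}{5} + 65 + 4}{-14} - \left(-236 - 100\right) = \left(- \frac{1}{14}\right) \frac{342}{5} - -336 = - \frac{171}{35} + 336 = \frac{11589}{35}$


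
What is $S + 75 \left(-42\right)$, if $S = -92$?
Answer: $-3242$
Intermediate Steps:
$S + 75 \left(-42\right) = -92 + 75 \left(-42\right) = -92 - 3150 = -3242$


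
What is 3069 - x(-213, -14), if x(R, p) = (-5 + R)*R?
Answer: -43365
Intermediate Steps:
x(R, p) = R*(-5 + R)
3069 - x(-213, -14) = 3069 - (-213)*(-5 - 213) = 3069 - (-213)*(-218) = 3069 - 1*46434 = 3069 - 46434 = -43365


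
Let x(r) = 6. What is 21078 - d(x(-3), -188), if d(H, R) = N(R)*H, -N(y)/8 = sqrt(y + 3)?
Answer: 21078 + 48*I*sqrt(185) ≈ 21078.0 + 652.87*I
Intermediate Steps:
N(y) = -8*sqrt(3 + y) (N(y) = -8*sqrt(y + 3) = -8*sqrt(3 + y))
d(H, R) = -8*H*sqrt(3 + R) (d(H, R) = (-8*sqrt(3 + R))*H = -8*H*sqrt(3 + R))
21078 - d(x(-3), -188) = 21078 - (-8)*6*sqrt(3 - 188) = 21078 - (-8)*6*sqrt(-185) = 21078 - (-8)*6*I*sqrt(185) = 21078 - (-48)*I*sqrt(185) = 21078 + 48*I*sqrt(185)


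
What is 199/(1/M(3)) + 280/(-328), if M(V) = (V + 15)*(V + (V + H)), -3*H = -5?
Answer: 1125907/41 ≈ 27461.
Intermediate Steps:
H = 5/3 (H = -⅓*(-5) = 5/3 ≈ 1.6667)
M(V) = (15 + V)*(5/3 + 2*V) (M(V) = (V + 15)*(V + (V + 5/3)) = (15 + V)*(V + (5/3 + V)) = (15 + V)*(5/3 + 2*V))
199/(1/M(3)) + 280/(-328) = 199/(1/(25 + 2*3² + (95/3)*3)) + 280/(-328) = 199/(1/(25 + 2*9 + 95)) + 280*(-1/328) = 199/(1/(25 + 18 + 95)) - 35/41 = 199/(1/138) - 35/41 = 199*138 - 35/41 = 27462 - 35/41 = 1125907/41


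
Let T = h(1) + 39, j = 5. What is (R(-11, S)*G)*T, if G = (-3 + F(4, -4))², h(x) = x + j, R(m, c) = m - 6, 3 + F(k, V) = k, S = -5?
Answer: -3060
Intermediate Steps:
F(k, V) = -3 + k
R(m, c) = -6 + m
h(x) = 5 + x (h(x) = x + 5 = 5 + x)
G = 4 (G = (-3 + (-3 + 4))² = (-3 + 1)² = (-2)² = 4)
T = 45 (T = (5 + 1) + 39 = 6 + 39 = 45)
(R(-11, S)*G)*T = ((-6 - 11)*4)*45 = -17*4*45 = -68*45 = -3060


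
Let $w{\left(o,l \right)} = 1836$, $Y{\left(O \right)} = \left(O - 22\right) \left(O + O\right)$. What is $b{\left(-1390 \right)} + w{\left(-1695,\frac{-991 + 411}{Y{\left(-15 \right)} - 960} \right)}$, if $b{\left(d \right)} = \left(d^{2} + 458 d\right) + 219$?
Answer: $1297535$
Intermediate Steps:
$Y{\left(O \right)} = 2 O \left(-22 + O\right)$ ($Y{\left(O \right)} = \left(-22 + O\right) 2 O = 2 O \left(-22 + O\right)$)
$b{\left(d \right)} = 219 + d^{2} + 458 d$
$b{\left(-1390 \right)} + w{\left(-1695,\frac{-991 + 411}{Y{\left(-15 \right)} - 960} \right)} = \left(219 + \left(-1390\right)^{2} + 458 \left(-1390\right)\right) + 1836 = \left(219 + 1932100 - 636620\right) + 1836 = 1295699 + 1836 = 1297535$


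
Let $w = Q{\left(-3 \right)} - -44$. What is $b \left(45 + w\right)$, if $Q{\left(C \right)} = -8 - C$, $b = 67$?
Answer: $5628$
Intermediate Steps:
$w = 39$ ($w = \left(-8 - -3\right) - -44 = \left(-8 + 3\right) + 44 = -5 + 44 = 39$)
$b \left(45 + w\right) = 67 \left(45 + 39\right) = 67 \cdot 84 = 5628$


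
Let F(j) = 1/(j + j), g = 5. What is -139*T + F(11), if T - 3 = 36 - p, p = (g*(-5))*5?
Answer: -501511/22 ≈ -22796.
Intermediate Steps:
F(j) = 1/(2*j)
p = -125 (p = (5*(-5))*5 = -25*5 = -125)
T = 164 (T = 3 + (36 - 1*(-125)) = 3 + (36 + 125) = 3 + 161 = 164)
-139*T + F(11) = -139*164 + (½)/11 = -22796 + (½)*(1/11) = -22796 + 1/22 = -501511/22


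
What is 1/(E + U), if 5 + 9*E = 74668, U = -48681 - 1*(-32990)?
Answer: -9/66556 ≈ -0.00013522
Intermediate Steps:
U = -15691 (U = -48681 + 32990 = -15691)
E = 74663/9 (E = -5/9 + (⅑)*74668 = -5/9 + 74668/9 = 74663/9 ≈ 8295.9)
1/(E + U) = 1/(74663/9 - 15691) = 1/(-66556/9) = -9/66556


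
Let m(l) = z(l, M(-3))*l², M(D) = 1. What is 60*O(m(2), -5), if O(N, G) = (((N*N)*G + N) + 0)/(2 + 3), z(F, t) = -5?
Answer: -24240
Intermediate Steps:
m(l) = -5*l²
O(N, G) = N/5 + G*N²/5 (O(N, G) = ((N²*G + N) + 0)/5 = ((G*N² + N) + 0)*(⅕) = ((N + G*N²) + 0)*(⅕) = (N + G*N²)*(⅕) = N/5 + G*N²/5)
60*O(m(2), -5) = 60*((-5*2²)*(1 - (-25)*2²)/5) = 60*((-5*4)*(1 - (-25)*4)/5) = 60*((⅕)*(-20)*(1 - 5*(-20))) = 60*((⅕)*(-20)*(1 + 100)) = 60*((⅕)*(-20)*101) = 60*(-404) = -24240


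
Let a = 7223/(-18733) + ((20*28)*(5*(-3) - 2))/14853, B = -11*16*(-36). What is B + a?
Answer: 1762650932285/278241249 ≈ 6335.0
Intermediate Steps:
B = 6336 (B = -176*(-36) = 6336)
a = -285621379/278241249 (a = 7223*(-1/18733) + (560*(-15 - 2))*(1/14853) = -7223/18733 + (560*(-17))*(1/14853) = -7223/18733 - 9520*1/14853 = -7223/18733 - 9520/14853 = -285621379/278241249 ≈ -1.0265)
B + a = 6336 - 285621379/278241249 = 1762650932285/278241249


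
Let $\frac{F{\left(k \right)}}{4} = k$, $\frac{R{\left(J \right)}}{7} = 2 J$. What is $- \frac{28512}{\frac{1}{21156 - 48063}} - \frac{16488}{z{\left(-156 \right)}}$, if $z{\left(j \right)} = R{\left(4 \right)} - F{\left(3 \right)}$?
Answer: $\frac{8438892102}{11} \approx 7.6717 \cdot 10^{8}$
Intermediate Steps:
$R{\left(J \right)} = 14 J$ ($R{\left(J \right)} = 7 \cdot 2 J = 14 J$)
$F{\left(k \right)} = 4 k$
$z{\left(j \right)} = 44$ ($z{\left(j \right)} = 14 \cdot 4 - 4 \cdot 3 = 56 - 12 = 44$)
$- \frac{28512}{\frac{1}{21156 - 48063}} - \frac{16488}{z{\left(-156 \right)}} = - \frac{28512}{\frac{1}{21156 - 48063}} - \frac{16488}{44} = - \frac{28512}{\frac{1}{-26907}} - \frac{4122}{11} = - \frac{28512}{- \frac{1}{26907}} - \frac{4122}{11} = \left(-28512\right) \left(-26907\right) - \frac{4122}{11} = 767172384 - \frac{4122}{11} = \frac{8438892102}{11}$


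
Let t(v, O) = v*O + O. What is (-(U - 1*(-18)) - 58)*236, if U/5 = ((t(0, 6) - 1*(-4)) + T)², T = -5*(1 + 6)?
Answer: -755436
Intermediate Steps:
T = -35 (T = -5*7 = -35)
t(v, O) = O + O*v (t(v, O) = O*v + O = O + O*v)
U = 3125 (U = 5*((6*(1 + 0) - 1*(-4)) - 35)² = 5*((6*1 + 4) - 35)² = 5*((6 + 4) - 35)² = 5*(10 - 35)² = 5*(-25)² = 5*625 = 3125)
(-(U - 1*(-18)) - 58)*236 = (-(3125 - 1*(-18)) - 58)*236 = (-(3125 + 18) - 58)*236 = (-1*3143 - 58)*236 = (-3143 - 58)*236 = -3201*236 = -755436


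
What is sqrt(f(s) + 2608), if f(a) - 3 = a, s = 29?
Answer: 4*sqrt(165) ≈ 51.381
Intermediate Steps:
f(a) = 3 + a
sqrt(f(s) + 2608) = sqrt((3 + 29) + 2608) = sqrt(32 + 2608) = sqrt(2640) = 4*sqrt(165)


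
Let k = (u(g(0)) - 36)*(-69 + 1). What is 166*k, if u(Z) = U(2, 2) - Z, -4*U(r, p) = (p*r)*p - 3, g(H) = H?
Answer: 420478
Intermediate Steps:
U(r, p) = ¾ - r*p²/4 (U(r, p) = -((p*r)*p - 3)/4 = -(r*p² - 3)/4 = -(-3 + r*p²)/4 = ¾ - r*p²/4)
u(Z) = -5/4 - Z (u(Z) = (¾ - ¼*2*2²) - Z = (¾ - ¼*2*4) - Z = (¾ - 2) - Z = -5/4 - Z)
k = 2533 (k = ((-5/4 - 1*0) - 36)*(-69 + 1) = ((-5/4 + 0) - 36)*(-68) = (-5/4 - 36)*(-68) = -149/4*(-68) = 2533)
166*k = 166*2533 = 420478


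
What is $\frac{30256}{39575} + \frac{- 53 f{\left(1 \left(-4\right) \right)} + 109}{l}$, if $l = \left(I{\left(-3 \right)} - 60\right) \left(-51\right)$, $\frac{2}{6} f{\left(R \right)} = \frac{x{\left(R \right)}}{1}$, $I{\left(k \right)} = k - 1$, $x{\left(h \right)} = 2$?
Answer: $\frac{90484409}{129172800} \approx 0.70049$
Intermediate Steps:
$I{\left(k \right)} = -1 + k$
$f{\left(R \right)} = 6$ ($f{\left(R \right)} = 3 \cdot \frac{2}{1} = 3 \cdot 2 \cdot 1 = 3 \cdot 2 = 6$)
$l = 3264$ ($l = \left(\left(-1 - 3\right) - 60\right) \left(-51\right) = \left(-4 - 60\right) \left(-51\right) = \left(-64\right) \left(-51\right) = 3264$)
$\frac{30256}{39575} + \frac{- 53 f{\left(1 \left(-4\right) \right)} + 109}{l} = \frac{30256}{39575} + \frac{\left(-53\right) 6 + 109}{3264} = 30256 \cdot \frac{1}{39575} + \left(-318 + 109\right) \frac{1}{3264} = \frac{30256}{39575} - \frac{209}{3264} = \frac{90484409}{129172800}$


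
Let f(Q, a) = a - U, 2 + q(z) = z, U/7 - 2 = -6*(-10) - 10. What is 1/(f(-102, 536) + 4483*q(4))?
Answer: 1/9138 ≈ 0.00010943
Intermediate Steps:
U = 364 (U = 14 + 7*(-6*(-10) - 10) = 14 + 7*(60 - 10) = 14 + 7*50 = 14 + 350 = 364)
q(z) = -2 + z
f(Q, a) = -364 + a (f(Q, a) = a - 1*364 = a - 364 = -364 + a)
1/(f(-102, 536) + 4483*q(4)) = 1/((-364 + 536) + 4483*(-2 + 4)) = 1/(172 + 4483*2) = 1/(172 + 8966) = 1/9138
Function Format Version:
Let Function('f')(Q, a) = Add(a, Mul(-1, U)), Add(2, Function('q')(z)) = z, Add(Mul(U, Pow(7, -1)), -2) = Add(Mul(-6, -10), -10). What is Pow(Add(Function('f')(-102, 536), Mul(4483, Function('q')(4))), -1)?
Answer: Rational(1, 9138) ≈ 0.00010943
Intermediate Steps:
U = 364 (U = Add(14, Mul(7, Add(Mul(-6, -10), -10))) = Add(14, Mul(7, Add(60, -10))) = Add(14, Mul(7, 50)) = Add(14, 350) = 364)
Function('q')(z) = Add(-2, z)
Function('f')(Q, a) = Add(-364, a) (Function('f')(Q, a) = Add(a, Mul(-1, 364)) = Add(a, -364) = Add(-364, a))
Pow(Add(Function('f')(-102, 536), Mul(4483, Function('q')(4))), -1) = Pow(Add(Add(-364, 536), Mul(4483, Add(-2, 4))), -1) = Pow(Add(172, Mul(4483, 2)), -1) = Pow(Add(172, 8966), -1) = Pow(9138, -1) = Rational(1, 9138)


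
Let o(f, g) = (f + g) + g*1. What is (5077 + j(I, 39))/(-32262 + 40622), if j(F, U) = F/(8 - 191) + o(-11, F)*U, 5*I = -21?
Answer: 1317729/2549800 ≈ 0.51680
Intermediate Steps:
I = -21/5 (I = (1/5)*(-21) = -21/5 ≈ -4.2000)
o(f, g) = f + 2*g (o(f, g) = (f + g) + g = f + 2*g)
j(F, U) = -F/183 + U*(-11 + 2*F) (j(F, U) = F/(8 - 191) + (-11 + 2*F)*U = F/(-183) + U*(-11 + 2*F) = -F/183 + U*(-11 + 2*F))
(5077 + j(I, 39))/(-32262 + 40622) = (5077 + (-1/183*(-21/5) + 39*(-11 + 2*(-21/5))))/(-32262 + 40622) = (5077 + (7/305 + 39*(-11 - 42/5)))/8360 = (5077 + (7/305 + 39*(-97/5)))*(1/8360) = (5077 + (7/305 - 3783/5))*(1/8360) = (5077 - 230756/305)*(1/8360) = (1317729/305)*(1/8360) = 1317729/2549800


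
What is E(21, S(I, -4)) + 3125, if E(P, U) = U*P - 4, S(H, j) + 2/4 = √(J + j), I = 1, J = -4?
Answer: 6221/2 + 42*I*√2 ≈ 3110.5 + 59.397*I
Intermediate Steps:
S(H, j) = -½ + √(-4 + j)
E(P, U) = -4 + P*U (E(P, U) = P*U - 4 = -4 + P*U)
E(21, S(I, -4)) + 3125 = (-4 + 21*(-½ + √(-4 - 4))) + 3125 = (-4 + 21*(-½ + √(-8))) + 3125 = (-4 + 21*(-½ + 2*I*√2)) + 3125 = (-4 + (-21/2 + 42*I*√2)) + 3125 = (-29/2 + 42*I*√2) + 3125 = 6221/2 + 42*I*√2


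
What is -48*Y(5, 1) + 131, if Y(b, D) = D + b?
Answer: -157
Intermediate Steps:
-48*Y(5, 1) + 131 = -48*(1 + 5) + 131 = -48*6 + 131 = -288 + 131 = -157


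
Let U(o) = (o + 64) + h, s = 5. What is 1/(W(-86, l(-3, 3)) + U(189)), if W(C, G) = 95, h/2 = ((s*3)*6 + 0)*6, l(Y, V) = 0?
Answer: 1/1428 ≈ 0.00070028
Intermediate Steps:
h = 1080 (h = 2*(((5*3)*6 + 0)*6) = 2*((15*6 + 0)*6) = 2*((90 + 0)*6) = 2*(90*6) = 2*540 = 1080)
U(o) = 1144 + o (U(o) = (o + 64) + 1080 = (64 + o) + 1080 = 1144 + o)
1/(W(-86, l(-3, 3)) + U(189)) = 1/(95 + (1144 + 189)) = 1/(95 + 1333) = 1/1428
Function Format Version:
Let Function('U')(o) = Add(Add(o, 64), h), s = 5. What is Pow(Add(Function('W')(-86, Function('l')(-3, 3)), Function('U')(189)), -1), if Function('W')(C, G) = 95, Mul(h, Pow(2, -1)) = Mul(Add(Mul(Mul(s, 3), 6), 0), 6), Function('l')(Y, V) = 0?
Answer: Rational(1, 1428) ≈ 0.00070028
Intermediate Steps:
h = 1080 (h = Mul(2, Mul(Add(Mul(Mul(5, 3), 6), 0), 6)) = Mul(2, Mul(Add(Mul(15, 6), 0), 6)) = Mul(2, Mul(Add(90, 0), 6)) = Mul(2, Mul(90, 6)) = Mul(2, 540) = 1080)
Function('U')(o) = Add(1144, o) (Function('U')(o) = Add(Add(o, 64), 1080) = Add(Add(64, o), 1080) = Add(1144, o))
Pow(Add(Function('W')(-86, Function('l')(-3, 3)), Function('U')(189)), -1) = Pow(Add(95, Add(1144, 189)), -1) = Pow(Add(95, 1333), -1) = Pow(1428, -1) = Rational(1, 1428)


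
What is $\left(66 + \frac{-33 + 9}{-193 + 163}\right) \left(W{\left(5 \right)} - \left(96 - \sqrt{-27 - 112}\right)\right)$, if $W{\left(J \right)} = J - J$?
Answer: $- \frac{32064}{5} + \frac{334 i \sqrt{139}}{5} \approx -6412.8 + 787.56 i$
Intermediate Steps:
$W{\left(J \right)} = 0$
$\left(66 + \frac{-33 + 9}{-193 + 163}\right) \left(W{\left(5 \right)} - \left(96 - \sqrt{-27 - 112}\right)\right) = \left(66 + \frac{-33 + 9}{-193 + 163}\right) \left(0 - \left(96 - \sqrt{-27 - 112}\right)\right) = \left(66 - \frac{24}{-30}\right) \left(0 - \left(96 - \sqrt{-139}\right)\right) = \left(66 - - \frac{4}{5}\right) \left(0 - \left(96 - i \sqrt{139}\right)\right) = \left(66 + \frac{4}{5}\right) \left(0 - \left(96 - i \sqrt{139}\right)\right) = \frac{334 \left(-96 + i \sqrt{139}\right)}{5} = - \frac{32064}{5} + \frac{334 i \sqrt{139}}{5}$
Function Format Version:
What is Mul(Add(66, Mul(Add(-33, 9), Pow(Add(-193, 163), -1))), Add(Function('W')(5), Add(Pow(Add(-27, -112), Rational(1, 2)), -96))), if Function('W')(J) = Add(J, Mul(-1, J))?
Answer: Add(Rational(-32064, 5), Mul(Rational(334, 5), I, Pow(139, Rational(1, 2)))) ≈ Add(-6412.8, Mul(787.56, I))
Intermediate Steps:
Function('W')(J) = 0
Mul(Add(66, Mul(Add(-33, 9), Pow(Add(-193, 163), -1))), Add(Function('W')(5), Add(Pow(Add(-27, -112), Rational(1, 2)), -96))) = Mul(Add(66, Mul(Add(-33, 9), Pow(Add(-193, 163), -1))), Add(0, Add(Pow(Add(-27, -112), Rational(1, 2)), -96))) = Mul(Add(66, Mul(-24, Pow(-30, -1))), Add(0, Add(Pow(-139, Rational(1, 2)), -96))) = Mul(Add(66, Mul(-24, Rational(-1, 30))), Add(0, Add(Mul(I, Pow(139, Rational(1, 2))), -96))) = Mul(Add(66, Rational(4, 5)), Add(0, Add(-96, Mul(I, Pow(139, Rational(1, 2)))))) = Mul(Rational(334, 5), Add(-96, Mul(I, Pow(139, Rational(1, 2))))) = Add(Rational(-32064, 5), Mul(Rational(334, 5), I, Pow(139, Rational(1, 2))))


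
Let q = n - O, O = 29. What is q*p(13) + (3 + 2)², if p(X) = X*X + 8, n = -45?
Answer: -13073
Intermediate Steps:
q = -74 (q = -45 - 1*29 = -45 - 29 = -74)
p(X) = 8 + X² (p(X) = X² + 8 = 8 + X²)
q*p(13) + (3 + 2)² = -74*(8 + 13²) + (3 + 2)² = -74*(8 + 169) + 5² = -74*177 + 25 = -13098 + 25 = -13073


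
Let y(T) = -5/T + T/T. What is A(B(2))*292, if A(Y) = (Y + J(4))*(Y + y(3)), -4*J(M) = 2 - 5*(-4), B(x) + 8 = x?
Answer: 67160/3 ≈ 22387.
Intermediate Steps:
y(T) = 1 - 5/T (y(T) = -5/T + 1 = 1 - 5/T)
B(x) = -8 + x
J(M) = -11/2 (J(M) = -(2 - 5*(-4))/4 = -(2 + 20)/4 = -1/4*22 = -11/2)
A(Y) = (-11/2 + Y)*(-2/3 + Y) (A(Y) = (Y - 11/2)*(Y + (-5 + 3)/3) = (-11/2 + Y)*(Y + (1/3)*(-2)) = (-11/2 + Y)*(Y - 2/3) = (-11/2 + Y)*(-2/3 + Y))
A(B(2))*292 = (11/3 + (-8 + 2)**2 - 37*(-8 + 2)/6)*292 = (11/3 + (-6)**2 - 37/6*(-6))*292 = (11/3 + 36 + 37)*292 = (230/3)*292 = 67160/3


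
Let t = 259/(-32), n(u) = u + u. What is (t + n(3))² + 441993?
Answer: 452605321/1024 ≈ 4.4200e+5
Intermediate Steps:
n(u) = 2*u
t = -259/32 (t = 259*(-1/32) = -259/32 ≈ -8.0938)
(t + n(3))² + 441993 = (-259/32 + 2*3)² + 441993 = (-259/32 + 6)² + 441993 = (-67/32)² + 441993 = 4489/1024 + 441993 = 452605321/1024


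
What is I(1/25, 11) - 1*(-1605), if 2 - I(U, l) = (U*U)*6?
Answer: 1004369/625 ≈ 1607.0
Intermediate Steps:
I(U, l) = 2 - 6*U² (I(U, l) = 2 - U*U*6 = 2 - U²*6 = 2 - 6*U²)
I(1/25, 11) - 1*(-1605) = (2 - 6*(1/25)²) - 1*(-1605) = (2 - 6*(1/25)²) + 1605 = (2 - 6*1/625) + 1605 = (2 - 6/625) + 1605 = 1244/625 + 1605 = 1004369/625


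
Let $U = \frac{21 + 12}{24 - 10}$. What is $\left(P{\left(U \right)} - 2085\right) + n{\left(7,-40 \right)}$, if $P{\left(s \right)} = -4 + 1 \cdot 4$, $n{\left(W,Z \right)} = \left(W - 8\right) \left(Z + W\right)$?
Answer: $-2052$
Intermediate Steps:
$n{\left(W,Z \right)} = \left(-8 + W\right) \left(W + Z\right)$
$U = \frac{33}{14} \approx 2.3571$
$P{\left(s \right)} = 0$ ($P{\left(s \right)} = -4 + 4 = 0$)
$\left(P{\left(U \right)} - 2085\right) + n{\left(7,-40 \right)} = \left(0 - 2085\right) + \left(7^{2} - 56 - -320 + 7 \left(-40\right)\right) = -2085 + \left(49 - 56 + 320 - 280\right) = -2085 + 33 = -2052$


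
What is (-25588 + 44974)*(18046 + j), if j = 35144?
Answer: 1031141340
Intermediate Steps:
(-25588 + 44974)*(18046 + j) = (-25588 + 44974)*(18046 + 35144) = 19386*53190 = 1031141340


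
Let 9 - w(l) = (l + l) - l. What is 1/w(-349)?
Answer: 1/358 ≈ 0.0027933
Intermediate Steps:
w(l) = 9 - l (w(l) = 9 - ((l + l) - l) = 9 - (2*l - l) = 9 - l)
1/w(-349) = 1/(9 - 1*(-349)) = 1/(9 + 349) = 1/358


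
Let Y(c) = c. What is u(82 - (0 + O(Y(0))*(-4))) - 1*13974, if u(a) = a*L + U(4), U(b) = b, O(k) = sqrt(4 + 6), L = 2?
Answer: -13806 + 8*sqrt(10) ≈ -13781.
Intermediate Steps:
O(k) = sqrt(10)
u(a) = 4 + 2*a (u(a) = a*2 + 4 = 2*a + 4 = 4 + 2*a)
u(82 - (0 + O(Y(0))*(-4))) - 1*13974 = (4 + 2*(82 - (0 + sqrt(10)*(-4)))) - 1*13974 = (4 + 2*(82 - (0 - 4*sqrt(10)))) - 13974 = (4 + 2*(82 - (-4)*sqrt(10))) - 13974 = (4 + 2*(82 + 4*sqrt(10))) - 13974 = (4 + (164 + 8*sqrt(10))) - 13974 = (168 + 8*sqrt(10)) - 13974 = -13806 + 8*sqrt(10)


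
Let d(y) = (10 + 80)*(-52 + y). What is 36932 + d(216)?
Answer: 51692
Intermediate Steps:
d(y) = -4680 + 90*y (d(y) = 90*(-52 + y) = -4680 + 90*y)
36932 + d(216) = 36932 + (-4680 + 90*216) = 36932 + (-4680 + 19440) = 36932 + 14760 = 51692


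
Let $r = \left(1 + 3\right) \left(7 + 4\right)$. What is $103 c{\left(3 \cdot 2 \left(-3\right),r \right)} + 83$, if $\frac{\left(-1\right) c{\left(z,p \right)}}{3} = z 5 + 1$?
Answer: $27584$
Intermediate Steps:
$r = 44$ ($r = 4 \cdot 11 = 44$)
$c{\left(z,p \right)} = -3 - 15 z$ ($c{\left(z,p \right)} = - 3 \left(z 5 + 1\right) = - 3 \left(5 z + 1\right) = - 3 \left(1 + 5 z\right) = -3 - 15 z$)
$103 c{\left(3 \cdot 2 \left(-3\right),r \right)} + 83 = 103 \left(-3 - 15 \cdot 3 \cdot 2 \left(-3\right)\right) + 83 = 103 \left(-3 - 15 \cdot 6 \left(-3\right)\right) + 83 = 103 \left(-3 - -270\right) + 83 = 103 \left(-3 + 270\right) + 83 = 103 \cdot 267 + 83 = 27501 + 83 = 27584$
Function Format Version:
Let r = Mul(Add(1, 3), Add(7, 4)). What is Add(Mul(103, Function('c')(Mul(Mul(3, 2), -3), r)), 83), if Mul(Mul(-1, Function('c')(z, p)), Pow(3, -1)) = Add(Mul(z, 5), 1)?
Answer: 27584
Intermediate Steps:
r = 44 (r = Mul(4, 11) = 44)
Function('c')(z, p) = Add(-3, Mul(-15, z)) (Function('c')(z, p) = Mul(-3, Add(Mul(z, 5), 1)) = Mul(-3, Add(Mul(5, z), 1)) = Mul(-3, Add(1, Mul(5, z))) = Add(-3, Mul(-15, z)))
Add(Mul(103, Function('c')(Mul(Mul(3, 2), -3), r)), 83) = Add(Mul(103, Add(-3, Mul(-15, Mul(Mul(3, 2), -3)))), 83) = Add(Mul(103, Add(-3, Mul(-15, Mul(6, -3)))), 83) = Add(Mul(103, Add(-3, Mul(-15, -18))), 83) = Add(Mul(103, Add(-3, 270)), 83) = Add(Mul(103, 267), 83) = Add(27501, 83) = 27584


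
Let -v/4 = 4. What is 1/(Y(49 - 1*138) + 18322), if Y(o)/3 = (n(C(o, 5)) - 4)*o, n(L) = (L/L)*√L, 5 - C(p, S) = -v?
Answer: 19390/376756279 + 267*I*√11/376756279 ≈ 5.1466e-5 + 2.3504e-6*I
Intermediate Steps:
v = -16 (v = -4*4 = -16)
C(p, S) = -11 (C(p, S) = 5 - (-1)*(-16) = 5 - 1*16 = 5 - 16 = -11)
n(L) = √L (n(L) = 1*√L = √L)
Y(o) = 3*o*(-4 + I*√11) (Y(o) = 3*((√(-11) - 4)*o) = 3*((I*√11 - 4)*o) = 3*((-4 + I*√11)*o) = 3*(o*(-4 + I*√11)) = 3*o*(-4 + I*√11))
1/(Y(49 - 1*138) + 18322) = 1/(3*(49 - 1*138)*(-4 + I*√11) + 18322) = 1/(3*(49 - 138)*(-4 + I*√11) + 18322) = 1/(3*(-89)*(-4 + I*√11) + 18322) = 1/((1068 - 267*I*√11) + 18322) = 1/(19390 - 267*I*√11)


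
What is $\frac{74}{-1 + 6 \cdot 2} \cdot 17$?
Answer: $\frac{1258}{11} \approx 114.36$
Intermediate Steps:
$\frac{74}{-1 + 6 \cdot 2} \cdot 17 = \frac{74}{-1 + 12} \cdot 17 = \frac{74}{11} \cdot 17 = \frac{1258}{11}$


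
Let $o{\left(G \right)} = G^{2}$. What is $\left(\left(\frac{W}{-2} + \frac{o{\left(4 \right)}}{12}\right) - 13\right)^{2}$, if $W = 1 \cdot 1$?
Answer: $\frac{5329}{36} \approx 148.03$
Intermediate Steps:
$W = 1$
$\left(\left(\frac{W}{-2} + \frac{o{\left(4 \right)}}{12}\right) - 13\right)^{2} = \left(\left(1 \frac{1}{-2} + \frac{4^{2}}{12}\right) - 13\right)^{2} = \left(\left(1 \left(- \frac{1}{2}\right) + 16 \cdot \frac{1}{12}\right) - 13\right)^{2} = \left(\left(- \frac{1}{2} + \frac{4}{3}\right) - 13\right)^{2} = \left(\frac{5}{6} - 13\right)^{2} = \left(- \frac{73}{6}\right)^{2} = \frac{5329}{36}$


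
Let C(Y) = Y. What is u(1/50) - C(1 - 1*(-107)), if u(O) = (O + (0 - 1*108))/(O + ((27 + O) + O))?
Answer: -151523/1353 ≈ -111.99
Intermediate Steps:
u(O) = (-108 + O)/(27 + 3*O) (u(O) = (O + (0 - 108))/(O + (27 + 2*O)) = (O - 108)/(27 + 3*O) = (-108 + O)/(27 + 3*O))
u(1/50) - C(1 - 1*(-107)) = (-108 + 1/50)/(3*(9 + 1/50)) - (1 - 1*(-107)) = (-108 + 1/50)/(3*(9 + 1/50)) - (1 + 107) = (⅓)*(-5399/50)/(451/50) - 1*108 = (⅓)*(50/451)*(-5399/50) - 108 = -5399/1353 - 108 = -151523/1353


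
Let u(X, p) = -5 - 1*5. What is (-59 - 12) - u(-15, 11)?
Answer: -61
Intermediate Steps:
u(X, p) = -10 (u(X, p) = -5 - 5 = -10)
(-59 - 12) - u(-15, 11) = (-59 - 12) - 1*(-10) = -71 + 10 = -61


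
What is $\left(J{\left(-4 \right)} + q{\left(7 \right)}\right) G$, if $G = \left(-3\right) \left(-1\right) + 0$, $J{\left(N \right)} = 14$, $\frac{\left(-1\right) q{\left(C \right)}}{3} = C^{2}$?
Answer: $-399$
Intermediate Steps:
$q{\left(C \right)} = - 3 C^{2}$
$G = 3$ ($G = 3 + 0 = 3$)
$\left(J{\left(-4 \right)} + q{\left(7 \right)}\right) G = \left(14 - 3 \cdot 7^{2}\right) 3 = \left(14 - 147\right) 3 = \left(-133\right) 3 = -399$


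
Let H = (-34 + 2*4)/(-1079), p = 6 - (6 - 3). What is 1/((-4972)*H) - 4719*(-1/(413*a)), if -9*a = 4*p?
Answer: -35228581/4106872 ≈ -8.5780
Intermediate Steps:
p = 3 (p = 6 - 1*3 = 6 - 3 = 3)
H = 2/83 (H = (-34 + 8)*(-1/1079) = -26*(-1/1079) = 2/83 ≈ 0.024096)
a = -4/3 (a = -4*3/9 = -1/9*12 = -4/3 ≈ -1.3333)
1/((-4972)*H) - 4719*(-1/(413*a)) = 1/((-4972)*(2/83)) - 4719/((-413*(-4/3))) = -1/4972*83/2 - 4719/1652/3 = -83/9944 - 4719*3/1652 = -83/9944 - 14157/1652 = -35228581/4106872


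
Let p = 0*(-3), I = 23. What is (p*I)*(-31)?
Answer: 0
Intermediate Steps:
p = 0
(p*I)*(-31) = (0*23)*(-31) = 0*(-31) = 0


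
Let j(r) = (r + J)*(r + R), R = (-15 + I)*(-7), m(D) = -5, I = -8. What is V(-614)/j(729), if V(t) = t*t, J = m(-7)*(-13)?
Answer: 94249/176665 ≈ 0.53349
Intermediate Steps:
R = 161 (R = (-15 - 8)*(-7) = -23*(-7) = 161)
J = 65 (J = -5*(-13) = 65)
V(t) = t**2
j(r) = (65 + r)*(161 + r) (j(r) = (r + 65)*(r + 161) = (65 + r)*(161 + r))
V(-614)/j(729) = (-614)**2/(10465 + 729**2 + 226*729) = 376996/(10465 + 531441 + 164754) = 376996/706660 = 376996*(1/706660) = 94249/176665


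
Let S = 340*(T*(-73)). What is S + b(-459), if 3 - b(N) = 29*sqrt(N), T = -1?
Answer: 24823 - 87*I*sqrt(51) ≈ 24823.0 - 621.3*I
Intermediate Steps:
b(N) = 3 - 29*sqrt(N)
S = 24820 (S = 340*(-1*(-73)) = 340*73 = 24820)
S + b(-459) = 24820 + (3 - 87*I*sqrt(51)) = 24823 - 87*I*sqrt(51)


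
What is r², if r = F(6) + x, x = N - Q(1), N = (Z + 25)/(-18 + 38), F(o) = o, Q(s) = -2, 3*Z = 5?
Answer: 784/9 ≈ 87.111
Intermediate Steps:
Z = 5/3 (Z = (⅓)*5 = 5/3 ≈ 1.6667)
N = 4/3 (N = (5/3 + 25)/(-18 + 38) = (80/3)/20 = (80/3)*(1/20) = 4/3 ≈ 1.3333)
x = 10/3 (x = 4/3 - 1*(-2) = 4/3 + 2 = 10/3 ≈ 3.3333)
r = 28/3 (r = 6 + 10/3 = 28/3 ≈ 9.3333)
r² = (28/3)² = 784/9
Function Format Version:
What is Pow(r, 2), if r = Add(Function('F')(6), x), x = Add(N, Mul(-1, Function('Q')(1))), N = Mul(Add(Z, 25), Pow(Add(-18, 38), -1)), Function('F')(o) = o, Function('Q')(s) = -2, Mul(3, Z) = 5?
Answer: Rational(784, 9) ≈ 87.111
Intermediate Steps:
Z = Rational(5, 3) (Z = Mul(Rational(1, 3), 5) = Rational(5, 3) ≈ 1.6667)
N = Rational(4, 3) (N = Mul(Add(Rational(5, 3), 25), Pow(Add(-18, 38), -1)) = Mul(Rational(80, 3), Pow(20, -1)) = Mul(Rational(80, 3), Rational(1, 20)) = Rational(4, 3) ≈ 1.3333)
x = Rational(10, 3) (x = Add(Rational(4, 3), Mul(-1, -2)) = Add(Rational(4, 3), 2) = Rational(10, 3) ≈ 3.3333)
r = Rational(28, 3) (r = Add(6, Rational(10, 3)) = Rational(28, 3) ≈ 9.3333)
Pow(r, 2) = Pow(Rational(28, 3), 2) = Rational(784, 9)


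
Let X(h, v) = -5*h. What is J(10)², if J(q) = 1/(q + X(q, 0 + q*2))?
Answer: 1/1600 ≈ 0.00062500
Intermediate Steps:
J(q) = -1/(4*q) (J(q) = 1/(q - 5*q) = 1/(-4*q) = -1/(4*q))
J(10)² = (-¼/10)² = (-¼*⅒)² = (-1/40)² = 1/1600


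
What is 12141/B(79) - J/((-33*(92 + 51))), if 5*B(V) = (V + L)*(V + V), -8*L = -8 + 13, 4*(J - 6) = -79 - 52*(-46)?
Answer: 2498261/497068 ≈ 5.0260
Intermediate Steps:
J = 2337/4 (J = 6 + (-79 - 52*(-46))/4 = 6 + (-79 + 2392)/4 = 6 + (1/4)*2313 = 6 + 2313/4 = 2337/4 ≈ 584.25)
L = -5/8 (L = -(-8 + 13)/8 = -1/8*5 = -5/8 ≈ -0.62500)
B(V) = 2*V*(-5/8 + V)/5 (B(V) = ((V - 5/8)*(V + V))/5 = ((-5/8 + V)*(2*V))/5 = (2*V*(-5/8 + V))/5 = 2*V*(-5/8 + V)/5)
12141/B(79) - J/((-33*(92 + 51))) = 12141/(((1/20)*79*(-5 + 8*79))) - 2337/(4*((-33*(92 + 51)))) = 12141/(((1/20)*79*(-5 + 632))) - 2337/(4*((-33*143))) = 12141/(((1/20)*79*627)) - 2337/(4*(-4719)) = 12141/(49533/20) - 2337*(-1)/(4*4719) = 12141*(20/49533) - 1*(-779/6292) = 4260/869 + 779/6292 = 2498261/497068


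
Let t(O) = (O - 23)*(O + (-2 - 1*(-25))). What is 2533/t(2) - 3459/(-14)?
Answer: 36337/150 ≈ 242.25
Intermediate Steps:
t(O) = (-23 + O)*(23 + O) (t(O) = (-23 + O)*(O + (-2 + 25)) = (-23 + O)*(O + 23) = (-23 + O)*(23 + O))
2533/t(2) - 3459/(-14) = 2533/(-529 + 2²) - 3459/(-14) = 2533/(-529 + 4) - 3459*(-1/14) = 2533/(-525) + 3459/14 = 2533*(-1/525) + 3459/14 = -2533/525 + 3459/14 = 36337/150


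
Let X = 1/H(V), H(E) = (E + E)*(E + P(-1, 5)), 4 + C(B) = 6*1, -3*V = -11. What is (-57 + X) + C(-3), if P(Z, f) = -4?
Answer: -1219/22 ≈ -55.409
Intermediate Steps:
V = 11/3 (V = -⅓*(-11) = 11/3 ≈ 3.6667)
C(B) = 2 (C(B) = -4 + 6*1 = -4 + 6 = 2)
H(E) = 2*E*(-4 + E) (H(E) = (E + E)*(E - 4) = (2*E)*(-4 + E) = 2*E*(-4 + E))
X = -9/22 (X = 1/(2*(11/3)*(-4 + 11/3)) = 1/(2*(11/3)*(-⅓)) = 1/(-22/9) = -9/22 ≈ -0.40909)
(-57 + X) + C(-3) = (-57 - 9/22) + 2 = -1263/22 + 2 = -1219/22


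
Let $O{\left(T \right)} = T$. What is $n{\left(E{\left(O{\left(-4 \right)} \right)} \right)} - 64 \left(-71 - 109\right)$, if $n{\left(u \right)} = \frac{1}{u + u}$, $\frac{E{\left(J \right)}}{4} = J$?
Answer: $\frac{368639}{32} \approx 11520.0$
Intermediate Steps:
$E{\left(J \right)} = 4 J$
$n{\left(u \right)} = \frac{1}{2 u}$
$n{\left(E{\left(O{\left(-4 \right)} \right)} \right)} - 64 \left(-71 - 109\right) = \frac{1}{2 \cdot 4 \left(-4\right)} - 64 \left(-71 - 109\right) = \frac{1}{2 \left(-16\right)} - -11520 = \frac{1}{2} \left(- \frac{1}{16}\right) + 11520 = - \frac{1}{32} + 11520 = \frac{368639}{32}$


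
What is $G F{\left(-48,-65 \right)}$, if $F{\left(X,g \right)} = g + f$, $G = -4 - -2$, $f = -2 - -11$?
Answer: $112$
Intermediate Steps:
$f = 9$ ($f = -2 + 11 = 9$)
$G = -2$ ($G = -4 + 2 = -2$)
$F{\left(X,g \right)} = 9 + g$ ($F{\left(X,g \right)} = g + 9 = 9 + g$)
$G F{\left(-48,-65 \right)} = - 2 \left(9 - 65\right) = \left(-2\right) \left(-56\right) = 112$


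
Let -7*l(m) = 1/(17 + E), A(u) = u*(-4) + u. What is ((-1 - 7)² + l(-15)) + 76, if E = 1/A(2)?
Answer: 98974/707 ≈ 139.99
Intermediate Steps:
A(u) = -3*u (A(u) = -4*u + u = -3*u)
E = -⅙ (E = 1/(-3*2) = 1/(-6) = -⅙ ≈ -0.16667)
l(m) = -6/707 (l(m) = -1/(7*(17 - ⅙)) = -1/(7*101/6) = -⅐*6/101 = -6/707)
((-1 - 7)² + l(-15)) + 76 = ((-1 - 7)² - 6/707) + 76 = ((-8)² - 6/707) + 76 = (64 - 6/707) + 76 = 45242/707 + 76 = 98974/707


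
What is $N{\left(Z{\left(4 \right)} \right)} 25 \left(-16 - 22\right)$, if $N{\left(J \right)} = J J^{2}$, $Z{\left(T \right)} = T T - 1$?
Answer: $-3206250$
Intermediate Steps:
$Z{\left(T \right)} = -1 + T^{2}$ ($Z{\left(T \right)} = T^{2} - 1 = -1 + T^{2}$)
$N{\left(J \right)} = J^{3}$
$N{\left(Z{\left(4 \right)} \right)} 25 \left(-16 - 22\right) = \left(-1 + 4^{2}\right)^{3} \cdot 25 \left(-16 - 22\right) = \left(-1 + 16\right)^{3} \cdot 25 \left(-38\right) = 15^{3} \left(-950\right) = 3375 \left(-950\right) = -3206250$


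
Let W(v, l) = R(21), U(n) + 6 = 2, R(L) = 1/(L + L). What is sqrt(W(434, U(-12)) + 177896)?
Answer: sqrt(313808586)/42 ≈ 421.78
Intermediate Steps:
R(L) = 1/(2*L)
U(n) = -4 (U(n) = -6 + 2 = -4)
W(v, l) = 1/42 (W(v, l) = (1/2)/21 = (1/2)*(1/21) = 1/42)
sqrt(W(434, U(-12)) + 177896) = sqrt(1/42 + 177896) = sqrt(7471633/42) = sqrt(313808586)/42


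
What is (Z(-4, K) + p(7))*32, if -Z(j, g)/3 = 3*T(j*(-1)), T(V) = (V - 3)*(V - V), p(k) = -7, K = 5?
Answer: -224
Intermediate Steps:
T(V) = 0 (T(V) = (-3 + V)*0 = 0)
Z(j, g) = 0 (Z(j, g) = -9*0 = -3*0 = 0)
(Z(-4, K) + p(7))*32 = (0 - 7)*32 = -7*32 = -224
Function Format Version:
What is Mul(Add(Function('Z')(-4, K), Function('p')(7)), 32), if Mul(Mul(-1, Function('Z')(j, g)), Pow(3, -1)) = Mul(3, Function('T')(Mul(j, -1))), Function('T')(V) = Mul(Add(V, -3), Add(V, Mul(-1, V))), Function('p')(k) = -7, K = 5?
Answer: -224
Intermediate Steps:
Function('T')(V) = 0 (Function('T')(V) = Mul(Add(-3, V), 0) = 0)
Function('Z')(j, g) = 0 (Function('Z')(j, g) = Mul(-3, Mul(3, 0)) = Mul(-3, 0) = 0)
Mul(Add(Function('Z')(-4, K), Function('p')(7)), 32) = Mul(Add(0, -7), 32) = Mul(-7, 32) = -224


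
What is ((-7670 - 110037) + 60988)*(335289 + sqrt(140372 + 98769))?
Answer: -19017256791 - 56719*sqrt(239141) ≈ -1.9045e+10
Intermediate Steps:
((-7670 - 110037) + 60988)*(335289 + sqrt(140372 + 98769)) = (-117707 + 60988)*(335289 + sqrt(239141)) = -56719*(335289 + sqrt(239141)) = -19017256791 - 56719*sqrt(239141)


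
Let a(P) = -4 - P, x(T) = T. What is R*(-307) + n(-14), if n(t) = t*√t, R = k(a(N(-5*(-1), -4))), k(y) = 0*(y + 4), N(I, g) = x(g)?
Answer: -14*I*√14 ≈ -52.383*I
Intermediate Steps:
N(I, g) = g
k(y) = 0 (k(y) = 0*(4 + y) = 0)
R = 0
n(t) = t^(3/2)
R*(-307) + n(-14) = 0*(-307) + (-14)^(3/2) = 0 - 14*I*√14 = -14*I*√14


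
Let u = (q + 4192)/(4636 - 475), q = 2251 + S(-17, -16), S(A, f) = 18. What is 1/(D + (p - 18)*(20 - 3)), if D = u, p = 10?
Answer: -4161/559435 ≈ -0.0074379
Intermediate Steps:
q = 2269 (q = 2251 + 18 = 2269)
u = 6461/4161 (u = (2269 + 4192)/(4636 - 475) = 6461/4161 ≈ 1.5528)
D = 6461/4161 ≈ 1.5528
1/(D + (p - 18)*(20 - 3)) = 1/(6461/4161 + (10 - 18)*(20 - 3)) = 1/(6461/4161 - 8*17) = 1/(6461/4161 - 136) = 1/(-559435/4161) = -4161/559435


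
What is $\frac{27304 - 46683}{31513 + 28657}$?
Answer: $- \frac{19379}{60170} \approx -0.32207$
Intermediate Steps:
$\frac{27304 - 46683}{31513 + 28657} = - \frac{19379}{60170}$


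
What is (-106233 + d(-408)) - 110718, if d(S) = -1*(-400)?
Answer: -216551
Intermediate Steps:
d(S) = 400
(-106233 + d(-408)) - 110718 = (-106233 + 400) - 110718 = -105833 - 110718 = -216551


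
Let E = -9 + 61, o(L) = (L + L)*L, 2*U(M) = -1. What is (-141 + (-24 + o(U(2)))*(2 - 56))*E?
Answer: 58656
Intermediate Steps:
U(M) = -½ (U(M) = (½)*(-1) = -½)
o(L) = 2*L² (o(L) = (2*L)*L = 2*L²)
E = 52
(-141 + (-24 + o(U(2)))*(2 - 56))*E = (-141 + (-24 + 2*(-½)²)*(2 - 56))*52 = (-141 + (-24 + 2*(¼))*(-54))*52 = (-141 + (-24 + ½)*(-54))*52 = (-141 - 47/2*(-54))*52 = (-141 + 1269)*52 = 1128*52 = 58656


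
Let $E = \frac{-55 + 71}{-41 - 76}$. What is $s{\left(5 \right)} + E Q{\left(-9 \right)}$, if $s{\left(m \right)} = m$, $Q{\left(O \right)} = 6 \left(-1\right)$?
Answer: $\frac{227}{39} \approx 5.8205$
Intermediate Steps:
$Q{\left(O \right)} = -6$
$E = - \frac{16}{117}$ ($E = \frac{16}{-117} = 16 \left(- \frac{1}{117}\right) = - \frac{16}{117} \approx -0.13675$)
$s{\left(5 \right)} + E Q{\left(-9 \right)} = 5 - - \frac{32}{39} = 5 + \frac{32}{39} = \frac{227}{39}$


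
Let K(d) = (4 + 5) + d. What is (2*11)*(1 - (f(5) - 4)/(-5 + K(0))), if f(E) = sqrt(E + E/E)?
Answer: 44 - 11*sqrt(6)/2 ≈ 30.528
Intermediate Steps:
K(d) = 9 + d
f(E) = sqrt(1 + E) (f(E) = sqrt(E + 1) = sqrt(1 + E))
(2*11)*(1 - (f(5) - 4)/(-5 + K(0))) = (2*11)*(1 - (sqrt(1 + 5) - 4)/(-5 + (9 + 0))) = 22*(1 - (sqrt(6) - 4)/(-5 + 9)) = 22*(1 - (-4 + sqrt(6))/4) = 22*(1 - (-1 + sqrt(6)/4)) = 22*(1 + (1 - sqrt(6)/4)) = 22*(2 - sqrt(6)/4) = 44 - 11*sqrt(6)/2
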